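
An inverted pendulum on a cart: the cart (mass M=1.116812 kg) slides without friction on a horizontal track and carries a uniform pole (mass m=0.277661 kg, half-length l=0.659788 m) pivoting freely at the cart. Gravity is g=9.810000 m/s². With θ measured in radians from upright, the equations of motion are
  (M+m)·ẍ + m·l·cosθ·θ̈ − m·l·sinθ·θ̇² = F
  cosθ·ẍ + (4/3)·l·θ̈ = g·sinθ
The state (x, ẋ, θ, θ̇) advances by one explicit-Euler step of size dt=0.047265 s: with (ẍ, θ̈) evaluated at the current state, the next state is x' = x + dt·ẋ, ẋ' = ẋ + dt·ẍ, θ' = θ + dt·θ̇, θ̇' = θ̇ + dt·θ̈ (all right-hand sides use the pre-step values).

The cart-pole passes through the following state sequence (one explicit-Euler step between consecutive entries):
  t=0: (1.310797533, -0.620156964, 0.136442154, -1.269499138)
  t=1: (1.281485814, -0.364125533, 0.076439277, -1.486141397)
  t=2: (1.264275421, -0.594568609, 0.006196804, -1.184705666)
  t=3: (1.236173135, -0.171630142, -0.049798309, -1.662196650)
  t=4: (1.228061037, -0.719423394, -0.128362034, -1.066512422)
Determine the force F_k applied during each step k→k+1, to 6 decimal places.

F_0 = 6.681717 N
F_1 = -5.664785 N
F_2 = 10.625781 N
F_3 = -13.830520 N

step 0→1:
  ẍ = (ẋ'−ẋ)/dt = (-0.364125533−-0.620156964)/0.047265 = 5.416935
  θ̈ = (θ̇'−θ̇)/dt = (-1.486141397−-1.269499138)/0.047265 = -4.583566
  sinθ=0.136019, cosθ=0.990706
  F = (M+m)·ẍ + m·l·cosθ·θ̈ − m·l·sinθ·θ̇² = 7.553770 + -0.831893 − 0.040159 = 6.681717
step 1→2:
  ẍ = (ẋ'−ẋ)/dt = (-0.594568609−-0.364125533)/0.047265 = -4.875554
  θ̈ = (θ̇'−θ̇)/dt = (-1.184705666−-1.486141397)/0.047265 = 6.377568
  sinθ=0.076365, cosθ=0.997080
  F = (M+m)·ẍ + m·l·cosθ·θ̈ − m·l·sinθ·θ̇² = -6.798829 + 1.164942 − 0.030898 = -5.664785
step 2→3:
  ẍ = (ẋ'−ẋ)/dt = (-0.171630142−-0.594568609)/0.047265 = 8.948238
  θ̈ = (θ̇'−θ̇)/dt = (-1.662196650−-1.184705666)/0.047265 = -10.102422
  sinθ=0.006197, cosθ=0.999981
  F = (M+m)·ẍ + m·l·cosθ·θ̈ − m·l·sinθ·θ̇² = 12.478076 + -1.850702 − 0.001593 = 10.625781
step 3→4:
  ẍ = (ẋ'−ẋ)/dt = (-0.719423394−-0.171630142)/0.047265 = -11.589829
  θ̈ = (θ̇'−θ̇)/dt = (-1.066512422−-1.662196650)/0.047265 = 12.603073
  sinθ=-0.049778, cosθ=0.998760
  F = (M+m)·ẍ + m·l·cosθ·θ̈ − m·l·sinθ·θ̇² = -16.161703 + 2.305988 − -0.025195 = -13.830520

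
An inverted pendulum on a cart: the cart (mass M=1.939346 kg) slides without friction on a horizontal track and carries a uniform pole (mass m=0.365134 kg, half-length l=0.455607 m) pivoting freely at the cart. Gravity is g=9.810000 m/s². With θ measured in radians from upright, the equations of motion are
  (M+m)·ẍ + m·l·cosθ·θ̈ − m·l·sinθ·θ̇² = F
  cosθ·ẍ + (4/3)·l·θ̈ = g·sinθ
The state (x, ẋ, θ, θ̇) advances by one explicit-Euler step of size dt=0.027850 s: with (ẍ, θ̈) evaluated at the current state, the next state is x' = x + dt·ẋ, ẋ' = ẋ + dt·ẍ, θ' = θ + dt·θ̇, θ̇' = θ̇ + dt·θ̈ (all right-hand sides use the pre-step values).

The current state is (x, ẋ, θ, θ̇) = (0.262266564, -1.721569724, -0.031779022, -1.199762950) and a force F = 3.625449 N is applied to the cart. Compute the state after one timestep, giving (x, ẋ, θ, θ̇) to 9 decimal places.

(0.214320847, -1.670787999, -0.065192420, -1.297605371)

sinθ=-0.031773673, cosθ=0.999495089
temp = (F + m·l·θ̇²·sinθ)/(M+m) = (3.625449 + -0.007608534)/2.304480 = 1.569916192
θ̈ = (g·sinθ − cosθ·temp)/(l·(4/3 − m·cos²θ/(M+m))) = -3.513192843
ẍ = temp − m·l·θ̈·cosθ/(M+m) = 1.823401255
Euler: x'=0.262266564+0.027850·-1.721569724=0.214320847, ẋ'=-1.721569724+0.027850·1.823401255=-1.670787999
       θ'=-0.031779022+0.027850·-1.199762950=-0.065192420, θ̇'=-1.199762950+0.027850·-3.513192843=-1.297605371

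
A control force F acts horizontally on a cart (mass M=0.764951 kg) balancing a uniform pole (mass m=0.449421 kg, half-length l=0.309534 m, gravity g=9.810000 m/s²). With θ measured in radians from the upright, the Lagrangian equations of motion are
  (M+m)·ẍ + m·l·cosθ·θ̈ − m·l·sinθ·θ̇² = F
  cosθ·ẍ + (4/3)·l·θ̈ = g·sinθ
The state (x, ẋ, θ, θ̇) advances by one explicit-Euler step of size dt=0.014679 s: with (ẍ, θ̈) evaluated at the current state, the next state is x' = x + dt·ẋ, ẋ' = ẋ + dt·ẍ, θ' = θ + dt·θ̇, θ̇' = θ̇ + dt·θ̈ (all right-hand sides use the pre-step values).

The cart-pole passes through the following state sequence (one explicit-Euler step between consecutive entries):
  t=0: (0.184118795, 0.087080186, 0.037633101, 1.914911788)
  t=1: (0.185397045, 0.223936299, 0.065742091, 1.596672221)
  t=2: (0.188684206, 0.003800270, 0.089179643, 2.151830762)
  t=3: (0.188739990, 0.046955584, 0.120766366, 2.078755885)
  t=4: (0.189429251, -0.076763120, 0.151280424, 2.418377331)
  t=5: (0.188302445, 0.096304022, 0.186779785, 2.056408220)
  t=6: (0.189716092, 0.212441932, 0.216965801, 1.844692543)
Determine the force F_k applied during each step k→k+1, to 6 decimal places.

step 0→1:
  ẍ = (ẋ'−ẋ)/dt = (0.223936299−0.087080186)/0.014679 = 9.323259
  θ̈ = (θ̇'−θ̇)/dt = (1.596672221−1.914911788)/0.014679 = -21.679921
  sinθ=0.037624, cosθ=0.999292
  F = (M+m)·ẍ + m·l·cosθ·θ̈ − m·l·sinθ·θ̇² = 11.321904 + -3.013782 − 0.019192 = 8.288930
step 1→2:
  ẍ = (ẋ'−ẋ)/dt = (0.003800270−0.223936299)/0.014679 = -14.996664
  θ̈ = (θ̇'−θ̇)/dt = (2.151830762−1.596672221)/0.014679 = 37.819916
  sinθ=0.065695, cosθ=0.997840
  F = (M+m)·ẍ + m·l·cosθ·θ̈ − m·l·sinθ·θ̇² = -18.211529 + 5.249804 − 0.023298 = -12.985023
step 2→3:
  ẍ = (ẋ'−ẋ)/dt = (0.046955584−0.003800270)/0.014679 = 2.939936
  θ̈ = (θ̇'−θ̇)/dt = (2.078755885−2.151830762)/0.014679 = -4.978192
  sinθ=0.089061, cosθ=0.996026
  F = (M+m)·ẍ + m·l·cosθ·θ̈ − m·l·sinθ·θ̇² = 3.570175 + -0.689770 − 0.057368 = 2.823038
step 3→4:
  ẍ = (ẋ'−ẋ)/dt = (-0.076763120−0.046955584)/0.014679 = -8.428279
  θ̈ = (θ̇'−θ̇)/dt = (2.418377331−2.078755885)/0.014679 = 23.136552
  sinθ=0.120473, cosθ=0.992717
  F = (M+m)·ẍ + m·l·cosθ·θ̈ − m·l·sinθ·θ̇² = -10.235066 + 3.195109 − 0.072420 = -7.112377
step 4→5:
  ẍ = (ẋ'−ẋ)/dt = (0.096304022−-0.076763120)/0.014679 = 11.790118
  θ̈ = (θ̇'−θ̇)/dt = (2.056408220−2.418377331)/0.014679 = -24.658976
  sinθ=0.150704, cosθ=0.988579
  F = (M+m)·ẍ + m·l·cosθ·θ̈ − m·l·sinθ·θ̇² = 14.317589 + -3.391159 − 0.122613 = 10.803818
step 5→6:
  ẍ = (ẋ'−ẋ)/dt = (0.212441932−0.096304022)/0.014679 = 7.911841
  θ̈ = (θ̇'−θ̇)/dt = (1.844692543−2.056408220)/0.014679 = -14.423031
  sinθ=0.185696, cosθ=0.982607
  F = (M+m)·ẍ + m·l·cosθ·θ̈ − m·l·sinθ·θ̇² = 9.607918 + -1.971507 − 0.109240 = 7.527171

F_0 = 8.288930 N
F_1 = -12.985023 N
F_2 = 2.823038 N
F_3 = -7.112377 N
F_4 = 10.803818 N
F_5 = 7.527171 N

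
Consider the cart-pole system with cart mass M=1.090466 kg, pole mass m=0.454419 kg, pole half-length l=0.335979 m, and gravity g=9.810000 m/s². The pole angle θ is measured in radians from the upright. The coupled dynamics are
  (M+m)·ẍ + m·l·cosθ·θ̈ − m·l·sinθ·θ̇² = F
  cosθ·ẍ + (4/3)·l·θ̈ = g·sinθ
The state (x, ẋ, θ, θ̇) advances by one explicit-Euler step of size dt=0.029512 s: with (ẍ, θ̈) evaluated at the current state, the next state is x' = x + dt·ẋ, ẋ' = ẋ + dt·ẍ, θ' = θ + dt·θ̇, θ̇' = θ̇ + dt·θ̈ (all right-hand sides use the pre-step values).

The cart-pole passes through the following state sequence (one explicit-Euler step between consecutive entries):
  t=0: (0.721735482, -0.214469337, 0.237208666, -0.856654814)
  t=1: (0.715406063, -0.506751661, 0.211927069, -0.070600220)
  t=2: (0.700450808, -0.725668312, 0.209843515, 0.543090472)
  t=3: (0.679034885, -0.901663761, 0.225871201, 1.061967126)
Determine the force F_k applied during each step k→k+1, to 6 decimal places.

F_0 = -11.373987 N
F_1 = -8.356147 N
F_2 = -6.596901 N

step 0→1:
  ẍ = (ẋ'−ẋ)/dt = (-0.506751661−-0.214469337)/0.029512 = -9.903847
  θ̈ = (θ̇'−θ̇)/dt = (-0.070600220−-0.856654814)/0.029512 = 26.635084
  sinθ=0.234990, cosθ=0.971998
  F = (M+m)·ẍ + m·l·cosθ·θ̈ − m·l·sinθ·θ̇² = -15.300304 + 3.952646 − 0.026329 = -11.373987
step 1→2:
  ẍ = (ẋ'−ẋ)/dt = (-0.725668312−-0.506751661)/0.029512 = -7.417886
  θ̈ = (θ̇'−θ̇)/dt = (0.543090472−-0.070600220)/0.029512 = 20.794615
  sinθ=0.210344, cosθ=0.977627
  F = (M+m)·ẍ + m·l·cosθ·θ̈ − m·l·sinθ·θ̇² = -11.459781 + 3.103794 − 0.000160 = -8.356147
step 2→3:
  ẍ = (ẋ'−ẋ)/dt = (-0.901663761−-0.725668312)/0.029512 = -5.963522
  θ̈ = (θ̇'−θ̇)/dt = (1.061967126−0.543090472)/0.029512 = 17.581887
  sinθ=0.208307, cosθ=0.978064
  F = (M+m)·ẍ + m·l·cosθ·θ̈ − m·l·sinθ·θ̇² = -9.212955 + 2.625434 − 0.009380 = -6.596901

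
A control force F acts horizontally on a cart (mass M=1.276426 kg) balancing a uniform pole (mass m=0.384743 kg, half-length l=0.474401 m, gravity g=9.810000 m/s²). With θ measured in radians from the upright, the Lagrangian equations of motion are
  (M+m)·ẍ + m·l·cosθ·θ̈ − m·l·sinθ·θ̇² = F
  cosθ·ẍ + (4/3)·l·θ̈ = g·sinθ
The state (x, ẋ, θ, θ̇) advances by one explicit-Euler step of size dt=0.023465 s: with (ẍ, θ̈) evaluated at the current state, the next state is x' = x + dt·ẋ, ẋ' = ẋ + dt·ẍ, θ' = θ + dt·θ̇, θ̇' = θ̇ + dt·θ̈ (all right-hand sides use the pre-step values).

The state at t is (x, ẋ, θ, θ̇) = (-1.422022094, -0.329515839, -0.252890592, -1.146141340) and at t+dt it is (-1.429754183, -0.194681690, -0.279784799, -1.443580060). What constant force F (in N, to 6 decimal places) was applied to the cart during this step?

ẍ = (ẋ'−ẋ)/dt = (-0.194681690−-0.329515839)/0.023465 = 5.746182
θ̈ = (θ̇'−θ̇)/dt = (-1.443580060−-1.146141340)/0.023465 = -12.675846
sinθ=-0.250204, cosθ=0.968193
F = (M+m)·ẍ + m·l·cosθ·θ̈ − m·l·sinθ·θ̇² = 9.545379 + -2.240038 − -0.059991 = 7.365332

F = 7.365332 N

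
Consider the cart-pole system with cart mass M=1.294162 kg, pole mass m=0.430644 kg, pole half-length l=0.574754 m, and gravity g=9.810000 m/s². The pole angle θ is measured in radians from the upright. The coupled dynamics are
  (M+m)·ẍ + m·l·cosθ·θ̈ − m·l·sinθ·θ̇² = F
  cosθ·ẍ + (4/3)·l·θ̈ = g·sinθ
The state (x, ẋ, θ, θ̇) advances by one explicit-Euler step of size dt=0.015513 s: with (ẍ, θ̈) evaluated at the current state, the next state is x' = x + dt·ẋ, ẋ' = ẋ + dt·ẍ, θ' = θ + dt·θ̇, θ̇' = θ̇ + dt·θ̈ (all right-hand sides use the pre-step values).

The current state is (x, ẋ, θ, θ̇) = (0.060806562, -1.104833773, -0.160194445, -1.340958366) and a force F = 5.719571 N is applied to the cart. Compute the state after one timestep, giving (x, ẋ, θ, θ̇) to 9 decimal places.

sinθ=-0.159510165, cosθ=0.987196286
temp = (F + m·l·θ̇²·sinθ)/(M+m) = (5.719571 + -0.070993626)/1.724806 = 3.274905917
θ̈ = (g·sinθ − cosθ·temp)/(l·(4/3 − m·cos²θ/(M+m))) = -7.658209210
ẍ = temp − m·l·θ̈·cosθ/(M+m) = 4.359808862
Euler: x'=0.060806562+0.015513·-1.104833773=0.043667276, ẋ'=-1.104833773+0.015513·4.359808862=-1.037200058
       θ'=-0.160194445+0.015513·-1.340958366=-0.180996732, θ̇'=-1.340958366+0.015513·-7.658209210=-1.459760165

(0.043667276, -1.037200058, -0.180996732, -1.459760165)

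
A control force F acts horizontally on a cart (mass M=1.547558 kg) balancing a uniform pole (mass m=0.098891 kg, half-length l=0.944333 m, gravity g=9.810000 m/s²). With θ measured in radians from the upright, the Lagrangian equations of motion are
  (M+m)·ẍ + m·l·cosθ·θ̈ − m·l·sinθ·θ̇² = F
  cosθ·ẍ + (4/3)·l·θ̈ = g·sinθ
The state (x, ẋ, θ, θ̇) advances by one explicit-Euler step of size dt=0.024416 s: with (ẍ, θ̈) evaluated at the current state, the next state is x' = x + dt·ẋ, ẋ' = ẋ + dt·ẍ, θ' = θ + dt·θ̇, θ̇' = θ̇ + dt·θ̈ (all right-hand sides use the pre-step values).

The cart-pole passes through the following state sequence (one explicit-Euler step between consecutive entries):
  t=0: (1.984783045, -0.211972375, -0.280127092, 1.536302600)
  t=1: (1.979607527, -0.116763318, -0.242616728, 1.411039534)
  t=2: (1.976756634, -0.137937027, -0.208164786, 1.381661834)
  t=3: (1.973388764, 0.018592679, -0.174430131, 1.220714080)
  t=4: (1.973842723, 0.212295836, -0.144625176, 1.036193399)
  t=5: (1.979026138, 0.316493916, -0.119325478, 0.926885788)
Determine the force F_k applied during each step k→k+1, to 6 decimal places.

step 0→1:
  ẍ = (ẋ'−ẋ)/dt = (-0.116763318−-0.211972375)/0.024416 = 3.899454
  θ̈ = (θ̇'−θ̇)/dt = (1.411039534−1.536302600)/0.024416 = -5.130368
  sinθ=-0.276478, cosθ=0.961020
  F = (M+m)·ẍ + m·l·cosθ·θ̈ − m·l·sinθ·θ̇² = 6.420251 + -0.460429 − -0.060939 = 6.020761
step 1→2:
  ẍ = (ẋ'−ẋ)/dt = (-0.137937027−-0.116763318)/0.024416 = -0.867206
  θ̈ = (θ̇'−θ̇)/dt = (1.381661834−1.411039534)/0.024416 = -1.203215
  sinθ=-0.240244, cosθ=0.970713
  F = (M+m)·ẍ + m·l·cosθ·θ̈ − m·l·sinθ·θ̇² = -1.427811 + -0.109073 − -0.044670 = -1.492214
step 2→3:
  ẍ = (ẋ'−ẋ)/dt = (0.018592679−-0.137937027)/0.024416 = 6.410948
  θ̈ = (θ̇'−θ̇)/dt = (1.220714080−1.381661834)/0.024416 = -6.591897
  sinθ=-0.206665, cosθ=0.978412
  F = (M+m)·ẍ + m·l·cosθ·θ̈ − m·l·sinθ·θ̇² = 10.555299 + -0.602302 − -0.036843 = 9.989840
step 3→4:
  ẍ = (ẋ'−ẋ)/dt = (0.212295836−0.018592679)/0.024416 = 7.933452
  θ̈ = (θ̇'−θ̇)/dt = (1.036193399−1.220714080)/0.024416 = -7.557367
  sinθ=-0.173547, cosθ=0.984826
  F = (M+m)·ẍ + m·l·cosθ·θ̈ − m·l·sinθ·θ̇² = 13.062024 + -0.695043 − -0.024151 = 12.391131
step 4→5:
  ẍ = (ẋ'−ẋ)/dt = (0.316493916−0.212295836)/0.024416 = 4.267615
  θ̈ = (θ̇'−θ̇)/dt = (0.926885788−1.036193399)/0.024416 = -4.476884
  sinθ=-0.144122, cosθ=0.989560
  F = (M+m)·ẍ + m·l·cosθ·θ̈ − m·l·sinθ·θ̇² = 7.026410 + -0.413714 − -0.014451 = 6.627147

F_0 = 6.020761 N
F_1 = -1.492214 N
F_2 = 9.989840 N
F_3 = 12.391131 N
F_4 = 6.627147 N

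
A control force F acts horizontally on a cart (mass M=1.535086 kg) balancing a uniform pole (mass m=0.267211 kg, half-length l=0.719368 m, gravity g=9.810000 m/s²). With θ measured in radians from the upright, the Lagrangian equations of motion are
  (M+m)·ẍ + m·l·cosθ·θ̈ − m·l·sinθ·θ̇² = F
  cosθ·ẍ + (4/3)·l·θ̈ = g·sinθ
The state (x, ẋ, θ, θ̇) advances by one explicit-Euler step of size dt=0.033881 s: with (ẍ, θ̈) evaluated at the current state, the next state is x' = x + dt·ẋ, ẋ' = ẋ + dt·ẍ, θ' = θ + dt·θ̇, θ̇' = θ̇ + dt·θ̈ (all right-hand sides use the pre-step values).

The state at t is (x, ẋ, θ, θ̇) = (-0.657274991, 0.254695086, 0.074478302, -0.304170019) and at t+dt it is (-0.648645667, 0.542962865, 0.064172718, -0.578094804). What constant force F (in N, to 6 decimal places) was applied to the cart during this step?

ẍ = (ẋ'−ẋ)/dt = (0.542962865−0.254695086)/0.033881 = 8.508243
θ̈ = (θ̇'−θ̇)/dt = (-0.578094804−-0.304170019)/0.033881 = -8.084909
sinθ=0.074409, cosθ=0.997228
F = (M+m)·ẍ + m·l·cosθ·θ̈ − m·l·sinθ·θ̇² = 15.334381 + -1.549797 − 0.001323 = 13.783260

F = 13.783260 N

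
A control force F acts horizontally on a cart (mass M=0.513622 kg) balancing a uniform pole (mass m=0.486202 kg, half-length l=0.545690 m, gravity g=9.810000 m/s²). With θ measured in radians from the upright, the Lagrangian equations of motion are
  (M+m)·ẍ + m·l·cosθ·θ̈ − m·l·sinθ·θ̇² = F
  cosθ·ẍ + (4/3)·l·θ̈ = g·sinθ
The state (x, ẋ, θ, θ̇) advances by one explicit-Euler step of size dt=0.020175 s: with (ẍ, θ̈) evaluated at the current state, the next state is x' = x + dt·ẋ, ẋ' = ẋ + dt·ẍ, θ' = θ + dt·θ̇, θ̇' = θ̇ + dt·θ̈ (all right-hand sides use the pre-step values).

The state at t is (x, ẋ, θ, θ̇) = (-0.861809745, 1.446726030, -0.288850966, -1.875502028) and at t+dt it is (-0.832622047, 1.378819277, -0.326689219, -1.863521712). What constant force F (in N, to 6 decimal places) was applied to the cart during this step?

F = -2.948434 N

ẍ = (ẋ'−ẋ)/dt = (1.378819277−1.446726030)/0.020175 = -3.365886
θ̈ = (θ̇'−θ̇)/dt = (-1.863521712−-1.875502028)/0.020175 = 0.593820
sinθ=-0.284851, cosθ=0.958572
F = (M+m)·ẍ + m·l·cosθ·θ̈ − m·l·sinθ·θ̇² = -3.365294 + 0.151023 − -0.265837 = -2.948434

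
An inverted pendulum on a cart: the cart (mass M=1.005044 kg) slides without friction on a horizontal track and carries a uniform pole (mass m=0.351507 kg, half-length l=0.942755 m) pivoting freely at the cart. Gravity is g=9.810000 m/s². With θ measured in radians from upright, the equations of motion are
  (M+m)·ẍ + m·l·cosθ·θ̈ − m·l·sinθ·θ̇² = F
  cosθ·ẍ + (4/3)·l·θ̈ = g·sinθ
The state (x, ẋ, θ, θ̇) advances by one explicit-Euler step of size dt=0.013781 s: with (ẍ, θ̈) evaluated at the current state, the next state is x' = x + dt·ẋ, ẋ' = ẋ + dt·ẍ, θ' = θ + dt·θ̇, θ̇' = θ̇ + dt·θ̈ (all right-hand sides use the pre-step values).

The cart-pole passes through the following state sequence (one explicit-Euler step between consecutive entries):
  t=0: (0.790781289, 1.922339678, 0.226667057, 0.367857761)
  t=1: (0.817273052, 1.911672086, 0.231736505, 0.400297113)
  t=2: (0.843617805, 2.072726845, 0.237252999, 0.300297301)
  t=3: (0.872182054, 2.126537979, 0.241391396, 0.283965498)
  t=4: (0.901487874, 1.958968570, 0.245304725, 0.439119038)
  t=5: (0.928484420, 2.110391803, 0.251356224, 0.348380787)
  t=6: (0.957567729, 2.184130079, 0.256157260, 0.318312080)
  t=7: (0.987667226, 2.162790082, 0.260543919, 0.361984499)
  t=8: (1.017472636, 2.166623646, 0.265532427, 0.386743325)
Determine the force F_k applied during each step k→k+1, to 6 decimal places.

F_0 = -0.300056 N
F_1 = 13.501075 N
F_2 = 4.908225 N
F_3 = -12.878576 N
F_4 = 12.773410 N
F_5 = 6.548195 N
F_6 = -1.093235 N
F_7 = 0.941446 N

step 0→1:
  ẍ = (ẋ'−ẋ)/dt = (1.911672086−1.922339678)/0.013781 = -0.774080
  θ̈ = (θ̇'−θ̇)/dt = (0.400297113−0.367857761)/0.013781 = 2.353919
  sinθ=0.224731, cosθ=0.974421
  F = (M+m)·ẍ + m·l·cosθ·θ̈ − m·l·sinθ·θ̇² = -1.050079 + 0.760100 − 0.010078 = -0.300056
step 1→2:
  ẍ = (ẋ'−ẋ)/dt = (2.072726845−1.911672086)/0.013781 = 11.686725
  θ̈ = (θ̇'−θ̇)/dt = (0.300297301−0.400297113)/0.013781 = -7.256354
  sinθ=0.229668, cosθ=0.973269
  F = (M+m)·ẍ + m·l·cosθ·θ̈ − m·l·sinθ·θ̇² = 15.853639 + -2.340368 − 0.012195 = 13.501075
step 2→3:
  ẍ = (ẋ'−ẋ)/dt = (2.126537979−2.072726845)/0.013781 = 3.904734
  θ̈ = (θ̇'−θ̇)/dt = (0.283965498−0.300297301)/0.013781 = -1.185096
  sinθ=0.235033, cosθ=0.971987
  F = (M+m)·ẍ + m·l·cosθ·θ̈ − m·l·sinθ·θ̇² = 5.296970 + -0.381722 − 0.007024 = 4.908225
step 3→4:
  ẍ = (ẋ'−ẋ)/dt = (1.958968570−2.126537979)/0.013781 = -12.159452
  θ̈ = (θ̇'−θ̇)/dt = (0.439119038−0.283965498)/0.013781 = 11.258511
  sinθ=0.239054, cosθ=0.971006
  F = (M+m)·ẍ + m·l·cosθ·θ̈ − m·l·sinθ·θ̇² = -16.494917 + 3.622729 − 0.006388 = -12.878576
step 4→5:
  ẍ = (ẋ'−ẋ)/dt = (2.110391803−1.958968570)/0.013781 = 10.987826
  θ̈ = (θ̇'−θ̇)/dt = (0.348380787−0.439119038)/0.013781 = -6.584301
  sinθ=0.242852, cosθ=0.970063
  F = (M+m)·ẍ + m·l·cosθ·θ̈ − m·l·sinθ·θ̇² = 14.905547 + -2.116619 − 0.015518 = 12.773410
step 5→6:
  ẍ = (ẋ'−ẋ)/dt = (2.184130079−2.110391803)/0.013781 = 5.350720
  θ̈ = (θ̇'−θ̇)/dt = (0.318312080−0.348380787)/0.013781 = -2.181896
  sinθ=0.248718, cosθ=0.968576
  F = (M+m)·ẍ + m·l·cosθ·θ̈ − m·l·sinθ·θ̇² = 7.258525 + -0.700326 − 0.010003 = 6.548195
step 6→7:
  ẍ = (ẋ'−ẋ)/dt = (2.162790082−2.184130079)/0.013781 = -1.548509
  θ̈ = (θ̇'−θ̇)/dt = (0.361984499−0.318312080)/0.013781 = 3.169031
  sinθ=0.253365, cosθ=0.967371
  F = (M+m)·ẍ + m·l·cosθ·θ̈ − m·l·sinθ·θ̇² = -2.100631 + 1.015903 − 0.008507 = -1.093235
step 7→8:
  ẍ = (ẋ'−ẋ)/dt = (2.166623646−2.162790082)/0.013781 = 0.278177
  θ̈ = (θ̇'−θ̇)/dt = (0.386743325−0.361984499)/0.013781 = 1.796591
  sinθ=0.257606, cosθ=0.966250
  F = (M+m)·ẍ + m·l·cosθ·θ̈ − m·l·sinθ·θ̇² = 0.377362 + 0.575270 − 0.011186 = 0.941446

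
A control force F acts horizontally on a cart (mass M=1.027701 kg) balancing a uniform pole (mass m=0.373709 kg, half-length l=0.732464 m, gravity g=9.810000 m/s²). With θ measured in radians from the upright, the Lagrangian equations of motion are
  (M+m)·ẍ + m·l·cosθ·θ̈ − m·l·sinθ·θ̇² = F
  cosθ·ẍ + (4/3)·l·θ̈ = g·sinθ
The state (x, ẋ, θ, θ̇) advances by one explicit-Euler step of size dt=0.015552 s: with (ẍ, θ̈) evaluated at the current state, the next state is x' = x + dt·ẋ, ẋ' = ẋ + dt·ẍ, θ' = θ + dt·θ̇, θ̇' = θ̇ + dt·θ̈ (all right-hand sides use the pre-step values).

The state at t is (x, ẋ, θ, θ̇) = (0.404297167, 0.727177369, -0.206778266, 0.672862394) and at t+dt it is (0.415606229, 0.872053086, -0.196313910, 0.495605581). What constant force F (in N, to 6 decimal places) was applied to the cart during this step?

ẍ = (ẋ'−ẋ)/dt = (0.872053086−0.727177369)/0.015552 = 9.315568
θ̈ = (θ̇'−θ̇)/dt = (0.495605581−0.672862394)/0.015552 = -11.397686
sinθ=-0.205308, cosθ=0.978697
F = (M+m)·ẍ + m·l·cosθ·θ̈ − m·l·sinθ·θ̇² = 13.054930 + -3.053409 − -0.025444 = 10.026965

F = 10.026965 N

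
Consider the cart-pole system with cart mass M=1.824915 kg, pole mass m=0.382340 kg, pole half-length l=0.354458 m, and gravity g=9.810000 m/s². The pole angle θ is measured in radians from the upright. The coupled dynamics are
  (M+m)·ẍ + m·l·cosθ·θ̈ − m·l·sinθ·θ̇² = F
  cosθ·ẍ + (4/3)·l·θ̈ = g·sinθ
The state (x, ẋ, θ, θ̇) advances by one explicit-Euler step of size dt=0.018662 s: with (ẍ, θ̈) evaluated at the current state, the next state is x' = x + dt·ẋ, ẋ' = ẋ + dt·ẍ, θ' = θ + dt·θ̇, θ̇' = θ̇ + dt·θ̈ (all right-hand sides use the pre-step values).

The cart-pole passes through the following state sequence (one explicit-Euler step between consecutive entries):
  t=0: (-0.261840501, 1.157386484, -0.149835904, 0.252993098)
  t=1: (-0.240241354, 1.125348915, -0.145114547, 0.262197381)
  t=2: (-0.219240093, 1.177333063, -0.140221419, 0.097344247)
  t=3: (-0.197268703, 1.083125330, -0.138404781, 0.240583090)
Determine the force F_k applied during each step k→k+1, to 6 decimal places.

step 0→1:
  ẍ = (ẋ'−ẋ)/dt = (1.125348915−1.157386484)/0.018662 = -1.716728
  θ̈ = (θ̇'−θ̇)/dt = (0.262197381−0.252993098)/0.018662 = 0.493210
  sinθ=-0.149276, cosθ=0.988796
  F = (M+m)·ẍ + m·l·cosθ·θ̈ − m·l·sinθ·θ̇² = -3.789255 + 0.066093 − -0.001295 = -3.721868
step 1→2:
  ẍ = (ẋ'−ẋ)/dt = (1.177333063−1.125348915)/0.018662 = 2.785561
  θ̈ = (θ̇'−θ̇)/dt = (0.097344247−0.262197381)/0.018662 = -8.833626
  sinθ=-0.144606, cosθ=0.989489
  F = (M+m)·ẍ + m·l·cosθ·θ̈ − m·l·sinθ·θ̇² = 6.148444 + -1.184581 − -0.001347 = 4.965211
step 2→3:
  ẍ = (ẋ'−ẋ)/dt = (1.083125330−1.177333063)/0.018662 = -5.048105
  θ̈ = (θ̇'−θ̇)/dt = (0.240583090−0.097344247)/0.018662 = 7.675428
  sinθ=-0.139762, cosθ=0.990185
  F = (M+m)·ẍ + m·l·cosθ·θ̈ − m·l·sinθ·θ̇² = -11.142455 + 1.029991 − -0.000179 = -10.112284

F_0 = -3.721868 N
F_1 = 4.965211 N
F_2 = -10.112284 N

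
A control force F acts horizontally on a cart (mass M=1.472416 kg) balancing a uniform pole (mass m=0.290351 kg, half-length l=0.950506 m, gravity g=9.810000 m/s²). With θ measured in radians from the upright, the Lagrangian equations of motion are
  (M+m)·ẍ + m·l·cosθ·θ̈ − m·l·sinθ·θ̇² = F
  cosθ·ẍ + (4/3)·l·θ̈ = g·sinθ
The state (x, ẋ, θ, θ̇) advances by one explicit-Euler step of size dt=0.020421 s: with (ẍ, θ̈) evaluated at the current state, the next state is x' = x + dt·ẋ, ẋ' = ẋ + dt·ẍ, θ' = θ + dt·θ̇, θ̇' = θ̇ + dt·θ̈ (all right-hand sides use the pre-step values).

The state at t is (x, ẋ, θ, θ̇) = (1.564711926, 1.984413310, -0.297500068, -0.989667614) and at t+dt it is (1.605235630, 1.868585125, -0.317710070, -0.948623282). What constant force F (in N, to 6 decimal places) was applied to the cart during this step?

ẍ = (ẋ'−ẋ)/dt = (1.868585125−1.984413310)/0.020421 = -5.672013
θ̈ = (θ̇'−θ̇)/dt = (-0.948623282−-0.989667614)/0.020421 = 2.009908
sinθ=-0.293131, cosθ=0.956072
F = (M+m)·ẍ + m·l·cosθ·θ̈ − m·l·sinθ·θ̇² = -9.998438 + 0.530329 − -0.079235 = -9.388874

F = -9.388874 N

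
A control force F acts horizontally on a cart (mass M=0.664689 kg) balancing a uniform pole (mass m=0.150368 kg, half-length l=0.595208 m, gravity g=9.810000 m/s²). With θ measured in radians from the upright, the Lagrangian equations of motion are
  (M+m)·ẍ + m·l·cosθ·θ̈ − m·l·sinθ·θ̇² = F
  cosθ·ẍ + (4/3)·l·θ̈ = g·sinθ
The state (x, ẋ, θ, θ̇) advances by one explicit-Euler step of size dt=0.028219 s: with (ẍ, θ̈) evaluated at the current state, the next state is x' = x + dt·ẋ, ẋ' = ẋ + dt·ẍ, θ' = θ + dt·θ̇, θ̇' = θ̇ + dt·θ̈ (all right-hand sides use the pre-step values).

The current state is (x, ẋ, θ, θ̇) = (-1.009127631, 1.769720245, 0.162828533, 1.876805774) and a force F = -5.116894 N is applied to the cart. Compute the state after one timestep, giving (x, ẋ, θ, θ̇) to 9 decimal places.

(-0.959187895, 1.559941240, 0.215790115, 2.194191675)

sinθ=0.162109971, cosθ=0.986772698
temp = (F + m·l·θ̇²·sinθ)/(M+m) = (-5.116894 + 0.051106080)/0.815057 = -6.215256013
θ̈ = (g·sinθ − cosθ·temp)/(l·(4/3 − m·cos²θ/(M+m))) = 11.247241265
ẍ = temp − m·l·θ̈·cosθ/(M+m) = -7.433963103
Euler: x'=-1.009127631+0.028219·1.769720245=-0.959187895, ẋ'=1.769720245+0.028219·-7.433963103=1.559941240
       θ'=0.162828533+0.028219·1.876805774=0.215790115, θ̇'=1.876805774+0.028219·11.247241265=2.194191675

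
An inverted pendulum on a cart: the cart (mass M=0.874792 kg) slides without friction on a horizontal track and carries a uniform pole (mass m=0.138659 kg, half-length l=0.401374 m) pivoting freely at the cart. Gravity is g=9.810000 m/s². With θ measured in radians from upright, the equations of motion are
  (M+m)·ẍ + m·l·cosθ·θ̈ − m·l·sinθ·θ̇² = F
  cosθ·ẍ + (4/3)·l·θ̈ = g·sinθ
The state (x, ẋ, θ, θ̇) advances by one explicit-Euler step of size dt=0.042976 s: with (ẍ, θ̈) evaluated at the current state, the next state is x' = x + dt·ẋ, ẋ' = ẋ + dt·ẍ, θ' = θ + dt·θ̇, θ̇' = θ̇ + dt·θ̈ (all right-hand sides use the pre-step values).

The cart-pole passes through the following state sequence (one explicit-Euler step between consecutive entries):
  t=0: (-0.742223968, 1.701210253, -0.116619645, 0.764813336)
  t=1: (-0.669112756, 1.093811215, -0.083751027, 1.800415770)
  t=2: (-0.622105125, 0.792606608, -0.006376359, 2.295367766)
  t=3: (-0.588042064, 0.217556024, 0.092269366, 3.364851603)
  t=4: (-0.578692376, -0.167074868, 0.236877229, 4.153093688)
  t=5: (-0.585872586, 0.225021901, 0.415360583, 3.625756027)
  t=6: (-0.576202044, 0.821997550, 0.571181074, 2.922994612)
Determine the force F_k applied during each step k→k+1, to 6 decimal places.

F_0 = -12.987768 N
F_1 = -6.449134 N
F_2 = -12.173894 N
F_3 = -8.111909 N
F_4 = 8.357243 N
F_5 = 12.949829 N

step 0→1:
  ẍ = (ẋ'−ẋ)/dt = (1.093811215−1.701210253)/0.042976 = -14.133447
  θ̈ = (θ̇'−θ̇)/dt = (1.800415770−0.764813336)/0.042976 = 24.097227
  sinθ=-0.116355, cosθ=0.993208
  F = (M+m)·ẍ + m·l·cosθ·θ̈ − m·l·sinθ·θ̇² = -14.323556 + 1.332001 − -0.003788 = -12.987768
step 1→2:
  ẍ = (ẋ'−ẋ)/dt = (0.792606608−1.093811215)/0.042976 = -7.008670
  θ̈ = (θ̇'−θ̇)/dt = (2.295367766−1.800415770)/0.042976 = 11.516940
  sinθ=-0.083653, cosθ=0.996495
  F = (M+m)·ẍ + m·l·cosθ·θ̈ − m·l·sinθ·θ̇² = -7.102944 + 0.638718 − -0.015091 = -6.449134
step 2→3:
  ẍ = (ẋ'−ẋ)/dt = (0.217556024−0.792606608)/0.042976 = -13.380738
  θ̈ = (θ̇'−θ̇)/dt = (3.364851603−2.295367766)/0.042976 = 24.885607
  sinθ=-0.006376, cosθ=0.999980
  F = (M+m)·ẍ + m·l·cosθ·θ̈ − m·l·sinθ·θ̇² = -13.560722 + 1.384958 − -0.001870 = -12.173894
step 3→4:
  ẍ = (ẋ'−ẋ)/dt = (-0.167074868−0.217556024)/0.042976 = -8.949900
  θ̈ = (θ̇'−θ̇)/dt = (4.153093688−3.364851603)/0.042976 = 18.341448
  sinθ=0.092138, cosθ=0.995746
  F = (M+m)·ẍ + m·l·cosθ·θ̈ − m·l·sinθ·θ̇² = -9.070285 + 1.016435 − 0.058059 = -8.111909
step 4→5:
  ẍ = (ẋ'−ẋ)/dt = (0.225021901−-0.167074868)/0.042976 = 9.123622
  θ̈ = (θ̇'−θ̇)/dt = (3.625756027−4.153093688)/0.042976 = -12.270515
  sinθ=0.234668, cosθ=0.972076
  F = (M+m)·ẍ + m·l·cosθ·θ̈ − m·l·sinθ·θ̇² = 9.246344 + -0.663835 − 0.225266 = 8.357243
step 5→6:
  ẍ = (ẋ'−ẋ)/dt = (0.821997550−0.225021901)/0.042976 = 13.890908
  θ̈ = (θ̇'−θ̇)/dt = (2.922994612−3.625756027)/0.042976 = -16.352416
  sinθ=0.403520, cosθ=0.914971
  F = (M+m)·ẍ + m·l·cosθ·θ̈ − m·l·sinθ·θ̇² = 14.077754 + -0.832696 − 0.295229 = 12.949829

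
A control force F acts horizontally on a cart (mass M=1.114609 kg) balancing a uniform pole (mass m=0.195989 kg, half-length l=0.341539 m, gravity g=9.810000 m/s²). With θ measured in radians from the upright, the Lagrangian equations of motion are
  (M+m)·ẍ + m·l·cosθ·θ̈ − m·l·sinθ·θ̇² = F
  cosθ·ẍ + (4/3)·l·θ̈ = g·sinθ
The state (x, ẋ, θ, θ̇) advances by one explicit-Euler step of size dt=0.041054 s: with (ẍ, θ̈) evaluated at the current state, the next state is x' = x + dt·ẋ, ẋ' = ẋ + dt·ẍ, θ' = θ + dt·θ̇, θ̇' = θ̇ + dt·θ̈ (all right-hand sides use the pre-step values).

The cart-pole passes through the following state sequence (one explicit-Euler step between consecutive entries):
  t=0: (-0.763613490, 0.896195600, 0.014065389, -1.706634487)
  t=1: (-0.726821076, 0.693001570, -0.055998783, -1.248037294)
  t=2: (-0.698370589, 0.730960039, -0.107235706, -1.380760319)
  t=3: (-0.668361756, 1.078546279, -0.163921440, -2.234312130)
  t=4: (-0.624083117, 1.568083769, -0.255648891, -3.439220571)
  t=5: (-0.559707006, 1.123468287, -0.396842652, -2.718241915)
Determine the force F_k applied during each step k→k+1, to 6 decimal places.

F_0 = -5.741798 N
F_1 = 1.001549 N
F_2 = 9.726210 N
F_3 = 13.744160 N
F_4 = -12.856245 N

step 0→1:
  ẍ = (ẋ'−ẋ)/dt = (0.693001570−0.896195600)/0.041054 = -4.949433
  θ̈ = (θ̇'−θ̇)/dt = (-1.248037294−-1.706634487)/0.041054 = 11.170585
  sinθ=0.014065, cosθ=0.999901
  F = (M+m)·ẍ + m·l·cosθ·θ̈ − m·l·sinθ·θ̇² = -6.486717 + 0.747661 − 0.002742 = -5.741798
step 1→2:
  ẍ = (ẋ'−ẋ)/dt = (0.730960039−0.693001570)/0.041054 = 0.924599
  θ̈ = (θ̇'−θ̇)/dt = (-1.380760319−-1.248037294)/0.041054 = -3.232889
  sinθ=-0.055970, cosθ=0.998432
  F = (M+m)·ẍ + m·l·cosθ·θ̈ − m·l·sinθ·θ̇² = 1.211777 + -0.216064 − -0.005836 = 1.001549
step 2→3:
  ẍ = (ẋ'−ẋ)/dt = (1.078546279−0.730960039)/0.041054 = 8.466562
  θ̈ = (θ̇'−θ̇)/dt = (-2.234312130−-1.380760319)/0.041054 = -20.790954
  sinθ=-0.107030, cosθ=0.994256
  F = (M+m)·ẍ + m·l·cosθ·θ̈ − m·l·sinθ·θ̇² = 11.096259 + -1.383708 − -0.013659 = 9.726210
step 3→4:
  ẍ = (ẋ'−ẋ)/dt = (1.568083769−1.078546279)/0.041054 = 11.924234
  θ̈ = (θ̇'−θ̇)/dt = (-3.439220571−-2.234312130)/0.041054 = -29.349356
  sinθ=-0.163188, cosθ=0.986595
  F = (M+m)·ẍ + m·l·cosθ·θ̈ − m·l·sinθ·θ̇² = 15.627877 + -1.938248 − -0.054532 = 13.744160
step 4→5:
  ẍ = (ẋ'−ẋ)/dt = (1.123468287−1.568083769)/0.041054 = -10.830016
  θ̈ = (θ̇'−θ̇)/dt = (-2.718241915−-3.439220571)/0.041054 = 17.561715
  sinθ=-0.252873, cosθ=0.967499
  F = (M+m)·ẍ + m·l·cosθ·θ̈ − m·l·sinθ·θ̇² = -14.193797 + 1.137338 − -0.200214 = -12.856245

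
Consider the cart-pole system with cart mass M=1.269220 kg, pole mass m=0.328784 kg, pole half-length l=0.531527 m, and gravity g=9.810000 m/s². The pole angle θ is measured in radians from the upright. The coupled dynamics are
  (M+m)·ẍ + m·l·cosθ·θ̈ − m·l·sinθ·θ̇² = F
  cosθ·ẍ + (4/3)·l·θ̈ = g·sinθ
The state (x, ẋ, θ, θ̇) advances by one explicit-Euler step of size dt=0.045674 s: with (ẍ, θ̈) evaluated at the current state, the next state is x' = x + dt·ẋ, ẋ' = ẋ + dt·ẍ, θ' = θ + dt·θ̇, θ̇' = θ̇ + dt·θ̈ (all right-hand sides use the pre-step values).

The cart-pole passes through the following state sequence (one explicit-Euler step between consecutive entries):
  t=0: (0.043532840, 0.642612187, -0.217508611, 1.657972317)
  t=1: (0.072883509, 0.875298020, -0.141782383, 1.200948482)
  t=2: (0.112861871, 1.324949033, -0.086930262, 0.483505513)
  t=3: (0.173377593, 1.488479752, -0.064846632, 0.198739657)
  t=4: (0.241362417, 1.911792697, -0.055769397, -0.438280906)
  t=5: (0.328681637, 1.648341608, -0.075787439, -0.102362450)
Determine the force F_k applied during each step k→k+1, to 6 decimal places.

step 0→1:
  ẍ = (ẋ'−ẋ)/dt = (0.875298020−0.642612187)/0.045674 = 5.094492
  θ̈ = (θ̇'−θ̇)/dt = (1.200948482−1.657972317)/0.045674 = -10.006214
  sinθ=-0.215798, cosθ=0.976438
  F = (M+m)·ẍ + m·l·cosθ·θ̈ − m·l·sinθ·θ̇² = 8.141019 + -1.707460 − -0.103666 = 6.537225
step 1→2:
  ẍ = (ẋ'−ẋ)/dt = (1.324949033−0.875298020)/0.045674 = 9.844792
  θ̈ = (θ̇'−θ̇)/dt = (0.483505513−1.200948482)/0.045674 = -15.707908
  sinθ=-0.141308, cosθ=0.989966
  F = (M+m)·ẍ + m·l·cosθ·θ̈ − m·l·sinθ·θ̇² = 15.732016 + -2.717531 − -0.035616 = 13.050102
step 2→3:
  ẍ = (ẋ'−ẋ)/dt = (1.488479752−1.324949033)/0.045674 = 3.580390
  θ̈ = (θ̇'−θ̇)/dt = (0.198739657−0.483505513)/0.045674 = -6.234747
  sinθ=-0.086821, cosθ=0.996224
  F = (M+m)·ẍ + m·l·cosθ·θ̈ − m·l·sinθ·θ̇² = 5.721477 + -1.085455 − -0.003547 = 4.639569
step 3→4:
  ẍ = (ẋ'−ẋ)/dt = (1.911792697−1.488479752)/0.045674 = 9.268138
  θ̈ = (θ̇'−θ̇)/dt = (-0.438280906−0.198739657)/0.045674 = -13.947116
  sinθ=-0.064801, cosθ=0.997898
  F = (M+m)·ẍ + m·l·cosθ·θ̈ − m·l·sinθ·θ̇² = 14.810522 + -2.432241 − -0.000447 = 12.378728
step 4→5:
  ẍ = (ẋ'−ẋ)/dt = (1.648341608−1.911792697)/0.045674 = -5.768076
  θ̈ = (θ̇'−θ̇)/dt = (-0.102362450−-0.438280906)/0.045674 = 7.354698
  sinθ=-0.055740, cosθ=0.998445
  F = (M+m)·ẍ + m·l·cosθ·θ̈ − m·l·sinθ·θ̇² = -9.217408 + 1.283291 − -0.001871 = -7.932246

F_0 = 6.537225 N
F_1 = 13.050102 N
F_2 = 4.639569 N
F_3 = 12.378728 N
F_4 = -7.932246 N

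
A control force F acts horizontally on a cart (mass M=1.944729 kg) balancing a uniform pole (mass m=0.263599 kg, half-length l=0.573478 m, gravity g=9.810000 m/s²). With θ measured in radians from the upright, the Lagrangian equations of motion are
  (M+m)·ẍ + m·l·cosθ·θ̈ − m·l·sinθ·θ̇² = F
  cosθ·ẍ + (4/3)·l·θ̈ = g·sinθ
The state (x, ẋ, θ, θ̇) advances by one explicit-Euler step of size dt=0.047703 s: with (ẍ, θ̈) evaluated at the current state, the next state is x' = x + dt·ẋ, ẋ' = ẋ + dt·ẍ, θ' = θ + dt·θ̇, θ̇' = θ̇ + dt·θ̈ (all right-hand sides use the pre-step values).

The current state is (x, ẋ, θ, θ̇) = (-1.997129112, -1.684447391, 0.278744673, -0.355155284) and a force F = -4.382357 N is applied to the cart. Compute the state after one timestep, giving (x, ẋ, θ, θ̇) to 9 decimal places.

sinθ=0.275148992, cosθ=0.961401598
temp = (F + m·l·θ̇²·sinθ)/(M+m) = (-4.382357 + 0.005246444)/2.208328 = -1.982092586
θ̈ = (g·sinθ − cosθ·temp)/(l·(4/3 − m·cos²θ/(M+m))) = 6.565471156
ẍ = temp − m·l·θ̈·cosθ/(M+m) = -2.414176082
Euler: x'=-1.997129112+0.047703·-1.684447391=-2.077482306, ẋ'=-1.684447391+0.047703·-2.414176082=-1.799610833
       θ'=0.278744673+0.047703·-0.355155284=0.261802700, θ̇'=-0.355155284+0.047703·6.565471156=-0.041962613

(-2.077482306, -1.799610833, 0.261802700, -0.041962613)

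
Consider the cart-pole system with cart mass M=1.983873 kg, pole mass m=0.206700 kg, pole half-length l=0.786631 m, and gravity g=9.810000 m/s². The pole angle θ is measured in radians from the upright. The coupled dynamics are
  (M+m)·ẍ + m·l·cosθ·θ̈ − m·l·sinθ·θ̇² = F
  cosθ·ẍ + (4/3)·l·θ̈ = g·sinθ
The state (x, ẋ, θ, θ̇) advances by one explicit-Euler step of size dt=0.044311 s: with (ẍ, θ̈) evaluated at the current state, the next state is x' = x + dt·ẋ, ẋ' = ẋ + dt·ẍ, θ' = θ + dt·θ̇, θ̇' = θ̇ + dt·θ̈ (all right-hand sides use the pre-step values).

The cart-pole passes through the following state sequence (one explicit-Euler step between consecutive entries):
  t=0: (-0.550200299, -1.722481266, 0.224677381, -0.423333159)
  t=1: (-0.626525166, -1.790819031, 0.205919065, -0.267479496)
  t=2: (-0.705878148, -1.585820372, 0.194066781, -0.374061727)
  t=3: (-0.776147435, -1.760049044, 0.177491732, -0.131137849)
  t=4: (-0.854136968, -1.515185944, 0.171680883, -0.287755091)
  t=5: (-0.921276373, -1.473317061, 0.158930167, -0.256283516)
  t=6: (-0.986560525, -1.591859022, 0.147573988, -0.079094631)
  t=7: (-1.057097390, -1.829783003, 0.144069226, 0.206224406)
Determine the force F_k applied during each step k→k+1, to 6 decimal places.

step 0→1:
  ẍ = (ẋ'−ẋ)/dt = (-1.790819031−-1.722481266)/0.044311 = -1.542230
  θ̈ = (θ̇'−θ̇)/dt = (-0.267479496−-0.423333159)/0.044311 = 3.517268
  sinθ=0.222792, cosθ=0.974866
  F = (M+m)·ẍ + m·l·cosθ·θ̈ − m·l·sinθ·θ̇² = -3.378368 + 0.557522 − 0.006492 = -2.827338
step 1→2:
  ẍ = (ẋ'−ẋ)/dt = (-1.585820372−-1.790819031)/0.044311 = 4.626360
  θ̈ = (θ̇'−θ̇)/dt = (-0.374061727−-0.267479496)/0.044311 = -2.405322
  sinθ=0.204467, cosθ=0.978873
  F = (M+m)·ẍ + m·l·cosθ·θ̈ − m·l·sinθ·θ̇² = 10.134380 + -0.382835 − 0.002379 = 9.749167
step 2→3:
  ẍ = (ẋ'−ẋ)/dt = (-1.760049044−-1.585820372)/0.044311 = -3.931951
  θ̈ = (θ̇'−θ̇)/dt = (-0.131137849−-0.374061727)/0.044311 = 5.482248
  sinθ=0.192851, cosθ=0.981228
  F = (M+m)·ẍ + m·l·cosθ·θ̈ − m·l·sinθ·θ̇² = -8.613225 + 0.874662 − 0.004388 = -7.742951
step 3→4:
  ẍ = (ẋ'−ẋ)/dt = (-1.515185944−-1.760049044)/0.044311 = 5.526012
  θ̈ = (θ̇'−θ̇)/dt = (-0.287755091−-0.131137849)/0.044311 = -3.534500
  sinθ=0.176561, cosθ=0.984290
  F = (M+m)·ẍ + m·l·cosθ·θ̈ − m·l·sinθ·θ̇² = 12.105132 + -0.565669 − 0.000494 = 11.538969
step 4→5:
  ẍ = (ẋ'−ẋ)/dt = (-1.473317061−-1.515185944)/0.044311 = 0.944887
  θ̈ = (θ̇'−θ̇)/dt = (-0.256283516−-0.287755091)/0.044311 = 0.710243
  sinθ=0.170839, cosθ=0.985299
  F = (M+m)·ẍ + m·l·cosθ·θ̈ − m·l·sinθ·θ̇² = 2.069844 + 0.113785 − 0.002300 = 2.181329
step 5→6:
  ẍ = (ẋ'−ẋ)/dt = (-1.591859022−-1.473317061)/0.044311 = -2.675226
  θ̈ = (θ̇'−θ̇)/dt = (-0.079094631−-0.256283516)/0.044311 = 3.998756
  sinθ=0.158262, cosθ=0.987397
  F = (M+m)·ẍ + m·l·cosθ·θ̈ − m·l·sinθ·θ̇² = -5.860279 + 0.641990 − 0.001690 = -5.219979
step 6→7:
  ẍ = (ẋ'−ẋ)/dt = (-1.829783003−-1.591859022)/0.044311 = -5.369411
  θ̈ = (θ̇'−θ̇)/dt = (0.206224406−-0.079094631)/0.044311 = 6.439011
  sinθ=0.147039, cosθ=0.989131
  F = (M+m)·ẍ + m·l·cosθ·θ̈ − m·l·sinθ·θ̇² = -11.762087 + 1.035582 − 0.000150 = -10.726655

F_0 = -2.827338 N
F_1 = 9.749167 N
F_2 = -7.742951 N
F_3 = 11.538969 N
F_4 = 2.181329 N
F_5 = -5.219979 N
F_6 = -10.726655 N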